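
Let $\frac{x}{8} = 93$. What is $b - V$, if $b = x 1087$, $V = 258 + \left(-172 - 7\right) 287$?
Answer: $859843$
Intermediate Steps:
$x = 744$ ($x = 8 \cdot 93 = 744$)
$V = -51115$ ($V = 258 - 51373 = -51115$)
$b = 808728$ ($b = 744 \cdot 1087 = 808728$)
$b - V = 808728 - -51115 = 808728 + 51115 = 859843$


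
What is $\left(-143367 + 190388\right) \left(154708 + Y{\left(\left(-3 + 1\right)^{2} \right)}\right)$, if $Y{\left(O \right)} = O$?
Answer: $7274712952$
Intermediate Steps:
$\left(-143367 + 190388\right) \left(154708 + Y{\left(\left(-3 + 1\right)^{2} \right)}\right) = \left(-143367 + 190388\right) \left(154708 + \left(-3 + 1\right)^{2}\right) = 47021 \left(154708 + \left(-2\right)^{2}\right) = 47021 \left(154708 + 4\right) = 47021 \cdot 154712 = 7274712952$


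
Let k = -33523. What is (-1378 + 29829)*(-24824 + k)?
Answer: -1660030497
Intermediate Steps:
(-1378 + 29829)*(-24824 + k) = (-1378 + 29829)*(-24824 - 33523) = 28451*(-58347) = -1660030497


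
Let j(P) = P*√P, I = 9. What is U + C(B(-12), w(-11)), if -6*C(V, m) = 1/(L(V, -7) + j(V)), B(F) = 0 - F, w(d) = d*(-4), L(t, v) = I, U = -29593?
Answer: -32493113/1098 - 4*√3/1647 ≈ -29593.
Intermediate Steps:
L(t, v) = 9
j(P) = P^(3/2)
w(d) = -4*d
B(F) = -F
C(V, m) = -1/(6*(9 + V^(3/2)))
U + C(B(-12), w(-11)) = -29593 - 1/(54 + 6*(-1*(-12))^(3/2)) = -29593 - 1/(54 + 6*12^(3/2)) = -29593 - 1/(54 + 6*(24*√3)) = -29593 - 1/(54 + 144*√3)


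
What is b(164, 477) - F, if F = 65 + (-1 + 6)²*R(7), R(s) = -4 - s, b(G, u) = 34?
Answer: 244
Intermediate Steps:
F = -210 (F = 65 + (-1 + 6)²*(-4 - 1*7) = 65 + 5²*(-4 - 7) = 65 + 25*(-11) = 65 - 275 = -210)
b(164, 477) - F = 34 - 1*(-210) = 34 + 210 = 244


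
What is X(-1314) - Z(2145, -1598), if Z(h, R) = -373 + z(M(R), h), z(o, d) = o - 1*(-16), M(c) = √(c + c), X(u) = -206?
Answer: 151 - 2*I*√799 ≈ 151.0 - 56.533*I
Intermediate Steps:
M(c) = √2*√c (M(c) = √(2*c) = √2*√c)
z(o, d) = 16 + o (z(o, d) = o + 16 = 16 + o)
Z(h, R) = -357 + √2*√R (Z(h, R) = -373 + (16 + √2*√R) = -357 + √2*√R)
X(-1314) - Z(2145, -1598) = -206 - (-357 + √2*√(-1598)) = -206 - (-357 + √2*(I*√1598)) = -206 - (-357 + 2*I*√799) = -206 + (357 - 2*I*√799) = 151 - 2*I*√799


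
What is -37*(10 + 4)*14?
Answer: -7252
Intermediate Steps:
-37*(10 + 4)*14 = -37*14*14 = -518*14 = -7252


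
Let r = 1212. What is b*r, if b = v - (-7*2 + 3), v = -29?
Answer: -21816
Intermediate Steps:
b = -18 (b = -29 - (-7*2 + 3) = -29 - (-14 + 3) = -29 - 1*(-11) = -29 + 11 = -18)
b*r = -18*1212 = -21816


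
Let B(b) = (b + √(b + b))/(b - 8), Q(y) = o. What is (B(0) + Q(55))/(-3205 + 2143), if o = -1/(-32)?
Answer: -1/33984 ≈ -2.9426e-5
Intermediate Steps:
o = 1/32 (o = -1*(-1/32) = 1/32 ≈ 0.031250)
Q(y) = 1/32
B(b) = (b + √2*√b)/(-8 + b) (B(b) = (b + √(2*b))/(-8 + b) = (b + √2*√b)/(-8 + b))
(B(0) + Q(55))/(-3205 + 2143) = ((0 + √2*√0)/(-8 + 0) + 1/32)/(-3205 + 2143) = ((0 + √2*0)/(-8) + 1/32)/(-1062) = (-(0 + 0)/8 + 1/32)*(-1/1062) = (-⅛*0 + 1/32)*(-1/1062) = (0 + 1/32)*(-1/1062) = (1/32)*(-1/1062) = -1/33984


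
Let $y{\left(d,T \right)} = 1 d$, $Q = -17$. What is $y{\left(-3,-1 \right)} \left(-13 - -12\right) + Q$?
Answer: $-14$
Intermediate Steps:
$y{\left(d,T \right)} = d$
$y{\left(-3,-1 \right)} \left(-13 - -12\right) + Q = - 3 \left(-13 - -12\right) - 17 = - 3 \left(-13 + 12\right) - 17 = \left(-3\right) \left(-1\right) - 17 = 3 - 17 = -14$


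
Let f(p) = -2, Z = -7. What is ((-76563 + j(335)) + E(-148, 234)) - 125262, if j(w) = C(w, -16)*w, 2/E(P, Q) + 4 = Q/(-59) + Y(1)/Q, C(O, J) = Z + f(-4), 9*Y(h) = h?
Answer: -202742891748/989761 ≈ -2.0484e+5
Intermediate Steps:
Y(h) = h/9
C(O, J) = -9 (C(O, J) = -7 - 2 = -9)
E(P, Q) = 2/(-4 - Q/59 + 1/(9*Q)) (E(P, Q) = 2/(-4 + (Q/(-59) + ((⅑)*1)/Q)) = 2/(-4 + (Q*(-1/59) + 1/(9*Q))) = 2/(-4 + (-Q/59 + 1/(9*Q))) = 2/(-4 - Q/59 + 1/(9*Q)))
j(w) = -9*w
((-76563 + j(335)) + E(-148, 234)) - 125262 = ((-76563 - 9*335) - 1062*234/(-59 + 9*234² + 2124*234)) - 125262 = ((-76563 - 3015) - 1062*234/(-59 + 9*54756 + 497016)) - 125262 = (-79578 - 1062*234/(-59 + 492804 + 497016)) - 125262 = (-79578 - 1062*234/989761) - 125262 = (-79578 - 1062*234*1/989761) - 125262 = (-79578 - 248508/989761) - 125262 = -78763449366/989761 - 125262 = -202742891748/989761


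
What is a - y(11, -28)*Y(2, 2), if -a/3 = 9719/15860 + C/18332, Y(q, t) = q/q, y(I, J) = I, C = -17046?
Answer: -730414541/72686380 ≈ -10.049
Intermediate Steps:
Y(q, t) = 1
a = 69135639/72686380 (a = -3*(9719/15860 - 17046/18332) = -3*(9719*(1/15860) - 17046*1/18332) = -3*(9719/15860 - 8523/9166) = -3*(-23045213/72686380) = 69135639/72686380 ≈ 0.95115)
a - y(11, -28)*Y(2, 2) = 69135639/72686380 - 11 = -730414541/72686380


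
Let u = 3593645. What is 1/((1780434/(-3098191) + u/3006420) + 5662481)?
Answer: 1862892677244/10548595546146524347 ≈ 1.7660e-7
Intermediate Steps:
1/((1780434/(-3098191) + u/3006420) + 5662481) = 1/((1780434/(-3098191) + 3593645/3006420) + 5662481) = 1/((1780434*(-1/3098191) + 3593645*(1/3006420)) + 5662481) = 1/((-1780434/3098191 + 718729/601284) + 5662481) = 1/(1156213241983/1862892677244 + 5662481) = 1/(10548595546146524347/1862892677244) = 1862892677244/10548595546146524347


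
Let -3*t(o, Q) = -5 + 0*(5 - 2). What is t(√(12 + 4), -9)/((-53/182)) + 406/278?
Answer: -94213/22101 ≈ -4.2628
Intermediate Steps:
t(o, Q) = 5/3 (t(o, Q) = -(-5 + 0*(5 - 2))/3 = -(-5 + 0*3)/3 = -(-5 + 0)/3 = -⅓*(-5) = 5/3)
t(√(12 + 4), -9)/((-53/182)) + 406/278 = 5/(3*((-53/182))) + 406/278 = 5/(3*((-53*1/182))) + 406*(1/278) = 5/(3*(-53/182)) + 203/139 = (5/3)*(-182/53) + 203/139 = -910/159 + 203/139 = -94213/22101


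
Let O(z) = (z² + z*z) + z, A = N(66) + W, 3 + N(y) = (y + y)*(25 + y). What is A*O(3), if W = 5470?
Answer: 367059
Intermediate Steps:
N(y) = -3 + 2*y*(25 + y) (N(y) = -3 + (y + y)*(25 + y) = -3 + (2*y)*(25 + y) = -3 + 2*y*(25 + y))
A = 17479 (A = (-3 + 2*66² + 50*66) + 5470 = (-3 + 2*4356 + 3300) + 5470 = (-3 + 8712 + 3300) + 5470 = 12009 + 5470 = 17479)
O(z) = z + 2*z² (O(z) = (z² + z²) + z = 2*z² + z = z + 2*z²)
A*O(3) = 17479*(3*(1 + 2*3)) = 17479*(3*(1 + 6)) = 17479*(3*7) = 17479*21 = 367059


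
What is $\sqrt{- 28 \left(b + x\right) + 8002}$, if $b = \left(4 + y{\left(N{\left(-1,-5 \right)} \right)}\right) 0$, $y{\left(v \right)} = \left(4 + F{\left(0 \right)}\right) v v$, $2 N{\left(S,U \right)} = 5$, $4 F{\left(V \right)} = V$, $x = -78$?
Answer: $\sqrt{10186} \approx 100.93$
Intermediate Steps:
$F{\left(V \right)} = \frac{V}{4}$
$N{\left(S,U \right)} = \frac{5}{2}$ ($N{\left(S,U \right)} = \frac{1}{2} \cdot 5 = \frac{5}{2}$)
$y{\left(v \right)} = 4 v^{2}$ ($y{\left(v \right)} = \left(4 + \frac{1}{4} \cdot 0\right) v v = \left(4 + 0\right) v v = 4 v v = 4 v^{2}$)
$b = 0$ ($b = \left(4 + 4 \left(\frac{5}{2}\right)^{2}\right) 0 = \left(4 + 4 \cdot \frac{25}{4}\right) 0 = \left(4 + 25\right) 0 = 29 \cdot 0 = 0$)
$\sqrt{- 28 \left(b + x\right) + 8002} = \sqrt{- 28 \left(0 - 78\right) + 8002} = \sqrt{\left(-28\right) \left(-78\right) + 8002} = \sqrt{2184 + 8002} = \sqrt{10186}$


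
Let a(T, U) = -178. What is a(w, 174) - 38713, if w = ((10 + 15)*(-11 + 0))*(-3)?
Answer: -38891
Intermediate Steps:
w = 825 (w = (25*(-11))*(-3) = -275*(-3) = 825)
a(w, 174) - 38713 = -178 - 38713 = -38891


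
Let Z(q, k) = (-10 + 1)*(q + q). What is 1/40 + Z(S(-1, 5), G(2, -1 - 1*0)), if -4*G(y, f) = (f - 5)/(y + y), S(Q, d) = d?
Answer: -3599/40 ≈ -89.975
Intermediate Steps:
G(y, f) = -(-5 + f)/(8*y) (G(y, f) = -(f - 5)/(4*(y + y)) = -(-5 + f)/(4*(2*y)) = -(-5 + f)*1/(2*y)/4 = -(-5 + f)/(8*y))
Z(q, k) = -18*q
1/40 + Z(S(-1, 5), G(2, -1 - 1*0)) = 1/40 - 18*5 = 1/40 - 90 = -3599/40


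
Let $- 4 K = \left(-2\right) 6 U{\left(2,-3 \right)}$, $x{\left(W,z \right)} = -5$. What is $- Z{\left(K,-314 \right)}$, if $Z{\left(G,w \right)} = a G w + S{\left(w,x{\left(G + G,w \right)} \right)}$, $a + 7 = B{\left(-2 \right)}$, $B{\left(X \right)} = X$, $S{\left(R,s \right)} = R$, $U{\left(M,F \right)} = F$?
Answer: $25748$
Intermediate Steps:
$K = -9$ ($K = - \frac{\left(-2\right) 6 \left(-3\right)}{4} = - \frac{\left(-12\right) \left(-3\right)}{4} = \left(- \frac{1}{4}\right) 36 = -9$)
$a = -9$ ($a = -7 - 2 = -9$)
$Z{\left(G,w \right)} = w - 9 G w$ ($Z{\left(G,w \right)} = - 9 G w + w = w - 9 G w$)
$- Z{\left(K,-314 \right)} = - \left(-314\right) \left(1 - -81\right) = - \left(-314\right) \left(1 + 81\right) = - \left(-314\right) 82 = \left(-1\right) \left(-25748\right) = 25748$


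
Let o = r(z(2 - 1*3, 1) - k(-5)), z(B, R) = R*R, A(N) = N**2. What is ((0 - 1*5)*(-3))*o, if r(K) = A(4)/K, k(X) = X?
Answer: 40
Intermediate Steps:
z(B, R) = R**2
r(K) = 16/K (r(K) = 4**2/K = 16/K)
o = 8/3 (o = 16/(1**2 - 1*(-5)) = 16/(1 + 5) = 16/6 = 16*(1/6) = 8/3 ≈ 2.6667)
((0 - 1*5)*(-3))*o = ((0 - 1*5)*(-3))*(8/3) = ((0 - 5)*(-3))*(8/3) = -5*(-3)*(8/3) = 15*(8/3) = 40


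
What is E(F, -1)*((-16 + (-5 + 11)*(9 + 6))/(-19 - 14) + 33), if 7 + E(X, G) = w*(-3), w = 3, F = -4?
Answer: -16240/33 ≈ -492.12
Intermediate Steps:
E(X, G) = -16 (E(X, G) = -7 + 3*(-3) = -7 - 9 = -16)
E(F, -1)*((-16 + (-5 + 11)*(9 + 6))/(-19 - 14) + 33) = -16*((-16 + (-5 + 11)*(9 + 6))/(-19 - 14) + 33) = -16*((-16 + 6*15)/(-33) + 33) = -16*((-16 + 90)*(-1/33) + 33) = -16*(74*(-1/33) + 33) = -16*(-74/33 + 33) = -16*1015/33 = -16240/33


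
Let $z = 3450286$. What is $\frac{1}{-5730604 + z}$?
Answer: $- \frac{1}{2280318} \approx -4.3854 \cdot 10^{-7}$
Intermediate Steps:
$\frac{1}{-5730604 + z} = \frac{1}{-5730604 + 3450286} = \frac{1}{-2280318} = - \frac{1}{2280318}$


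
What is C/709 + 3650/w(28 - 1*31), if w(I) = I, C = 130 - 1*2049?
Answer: -2593607/2127 ≈ -1219.4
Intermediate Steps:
C = -1919 (C = 130 - 2049 = -1919)
C/709 + 3650/w(28 - 1*31) = -1919/709 + 3650/(28 - 1*31) = -1919*1/709 + 3650/(28 - 31) = -1919/709 + 3650/(-3) = -1919/709 + 3650*(-⅓) = -1919/709 - 3650/3 = -2593607/2127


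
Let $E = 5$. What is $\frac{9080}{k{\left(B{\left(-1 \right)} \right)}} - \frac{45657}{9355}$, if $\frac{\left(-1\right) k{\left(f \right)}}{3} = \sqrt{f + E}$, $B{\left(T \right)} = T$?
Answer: $- \frac{42608671}{28065} \approx -1518.2$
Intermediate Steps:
$k{\left(f \right)} = - 3 \sqrt{5 + f}$ ($k{\left(f \right)} = - 3 \sqrt{f + 5} = - 3 \sqrt{5 + f}$)
$\frac{9080}{k{\left(B{\left(-1 \right)} \right)}} - \frac{45657}{9355} = \frac{9080}{\left(-3\right) \sqrt{5 - 1}} - \frac{45657}{9355} = \frac{9080}{\left(-3\right) \sqrt{4}} - \frac{45657}{9355} = \frac{9080}{\left(-3\right) 2} - \frac{45657}{9355} = \frac{9080}{-6} - \frac{45657}{9355} = 9080 \left(- \frac{1}{6}\right) - \frac{45657}{9355} = - \frac{4540}{3} - \frac{45657}{9355} = - \frac{42608671}{28065}$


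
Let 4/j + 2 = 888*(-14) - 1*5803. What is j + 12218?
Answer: 222819662/18237 ≈ 12218.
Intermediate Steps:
j = -4/18237 (j = 4/(-2 + (888*(-14) - 1*5803)) = 4/(-2 + (-12432 - 5803)) = 4/(-2 - 18235) = 4/(-18237) = 4*(-1/18237) = -4/18237 ≈ -0.00021933)
j + 12218 = -4/18237 + 12218 = 222819662/18237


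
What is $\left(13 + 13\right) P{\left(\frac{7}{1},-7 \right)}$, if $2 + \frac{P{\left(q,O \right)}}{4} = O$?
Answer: $-936$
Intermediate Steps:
$P{\left(q,O \right)} = -8 + 4 O$
$\left(13 + 13\right) P{\left(\frac{7}{1},-7 \right)} = \left(13 + 13\right) \left(-8 + 4 \left(-7\right)\right) = 26 \left(-8 - 28\right) = 26 \left(-36\right) = -936$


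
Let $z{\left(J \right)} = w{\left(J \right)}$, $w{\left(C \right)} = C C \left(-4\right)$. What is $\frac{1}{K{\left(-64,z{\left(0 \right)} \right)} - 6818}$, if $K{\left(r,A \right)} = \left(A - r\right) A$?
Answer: $- \frac{1}{6818} \approx -0.00014667$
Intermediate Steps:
$w{\left(C \right)} = - 4 C^{2}$ ($w{\left(C \right)} = C^{2} \left(-4\right) = - 4 C^{2}$)
$z{\left(J \right)} = - 4 J^{2}$
$K{\left(r,A \right)} = A \left(A - r\right)$
$\frac{1}{K{\left(-64,z{\left(0 \right)} \right)} - 6818} = \frac{1}{- 4 \cdot 0^{2} \left(- 4 \cdot 0^{2} - -64\right) - 6818} = \frac{1}{\left(-4\right) 0 \left(\left(-4\right) 0 + 64\right) - 6818} = \frac{1}{0 \left(0 + 64\right) - 6818} = \frac{1}{0 \cdot 64 - 6818} = \frac{1}{0 - 6818} = \frac{1}{-6818} = - \frac{1}{6818}$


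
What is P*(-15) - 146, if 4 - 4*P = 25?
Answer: -269/4 ≈ -67.250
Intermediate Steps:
P = -21/4 (P = 1 - ¼*25 = 1 - 25/4 = -21/4 ≈ -5.2500)
P*(-15) - 146 = -21/4*(-15) - 146 = 315/4 - 146 = -269/4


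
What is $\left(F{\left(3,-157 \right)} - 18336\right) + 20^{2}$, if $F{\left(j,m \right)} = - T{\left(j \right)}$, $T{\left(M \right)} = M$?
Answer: $-17939$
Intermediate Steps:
$F{\left(j,m \right)} = - j$
$\left(F{\left(3,-157 \right)} - 18336\right) + 20^{2} = \left(\left(-1\right) 3 - 18336\right) + 20^{2} = \left(-3 - 18336\right) + 400 = -18339 + 400 = -17939$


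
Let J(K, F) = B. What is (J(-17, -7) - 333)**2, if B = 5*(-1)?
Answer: 114244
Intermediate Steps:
B = -5
J(K, F) = -5
(J(-17, -7) - 333)**2 = (-5 - 333)**2 = (-338)**2 = 114244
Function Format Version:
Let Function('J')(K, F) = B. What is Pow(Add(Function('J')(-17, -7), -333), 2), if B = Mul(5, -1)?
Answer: 114244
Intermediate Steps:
B = -5
Function('J')(K, F) = -5
Pow(Add(Function('J')(-17, -7), -333), 2) = Pow(Add(-5, -333), 2) = Pow(-338, 2) = 114244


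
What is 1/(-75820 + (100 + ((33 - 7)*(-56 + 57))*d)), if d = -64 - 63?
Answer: -1/79022 ≈ -1.2655e-5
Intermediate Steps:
d = -127
1/(-75820 + (100 + ((33 - 7)*(-56 + 57))*d)) = 1/(-75820 + (100 + ((33 - 7)*(-56 + 57))*(-127))) = 1/(-75820 + (100 + (26*1)*(-127))) = 1/(-75820 + (100 + 26*(-127))) = 1/(-75820 + (100 - 3302)) = 1/(-75820 - 3202) = 1/(-79022) = -1/79022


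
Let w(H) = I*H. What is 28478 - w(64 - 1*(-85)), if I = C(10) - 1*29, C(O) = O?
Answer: 31309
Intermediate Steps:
I = -19 (I = 10 - 1*29 = 10 - 29 = -19)
w(H) = -19*H
28478 - w(64 - 1*(-85)) = 28478 - (-19)*(64 - 1*(-85)) = 28478 - (-19)*(64 + 85) = 28478 - (-19)*149 = 28478 - 1*(-2831) = 28478 + 2831 = 31309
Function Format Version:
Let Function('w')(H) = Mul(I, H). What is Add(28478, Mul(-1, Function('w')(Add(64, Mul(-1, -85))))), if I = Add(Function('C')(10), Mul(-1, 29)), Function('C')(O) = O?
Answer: 31309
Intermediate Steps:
I = -19 (I = Add(10, Mul(-1, 29)) = Add(10, -29) = -19)
Function('w')(H) = Mul(-19, H)
Add(28478, Mul(-1, Function('w')(Add(64, Mul(-1, -85))))) = Add(28478, Mul(-1, Mul(-19, Add(64, Mul(-1, -85))))) = Add(28478, Mul(-1, Mul(-19, Add(64, 85)))) = Add(28478, Mul(-1, Mul(-19, 149))) = Add(28478, Mul(-1, -2831)) = Add(28478, 2831) = 31309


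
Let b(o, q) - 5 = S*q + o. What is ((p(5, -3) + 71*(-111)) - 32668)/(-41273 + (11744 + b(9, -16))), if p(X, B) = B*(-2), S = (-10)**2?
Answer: 40543/31115 ≈ 1.3030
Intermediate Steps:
S = 100
p(X, B) = -2*B
b(o, q) = 5 + o + 100*q (b(o, q) = 5 + (100*q + o) = 5 + (o + 100*q) = 5 + o + 100*q)
((p(5, -3) + 71*(-111)) - 32668)/(-41273 + (11744 + b(9, -16))) = ((-2*(-3) + 71*(-111)) - 32668)/(-41273 + (11744 + (5 + 9 + 100*(-16)))) = ((6 - 7881) - 32668)/(-41273 + (11744 + (5 + 9 - 1600))) = (-7875 - 32668)/(-41273 + (11744 - 1586)) = -40543/(-41273 + 10158) = -40543/(-31115) = -40543*(-1/31115) = 40543/31115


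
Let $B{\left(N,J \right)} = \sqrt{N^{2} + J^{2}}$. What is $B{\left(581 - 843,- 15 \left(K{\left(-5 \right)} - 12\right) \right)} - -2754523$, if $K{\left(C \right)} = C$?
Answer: $2754523 + \sqrt{133669} \approx 2.7549 \cdot 10^{6}$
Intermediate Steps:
$B{\left(N,J \right)} = \sqrt{J^{2} + N^{2}}$
$B{\left(581 - 843,- 15 \left(K{\left(-5 \right)} - 12\right) \right)} - -2754523 = \sqrt{\left(- 15 \left(-5 - 12\right)\right)^{2} + \left(581 - 843\right)^{2}} - -2754523 = \sqrt{\left(- 15 \left(-5 - 12\right)\right)^{2} + \left(581 - 843\right)^{2}} + 2754523 = \sqrt{\left(- 15 \left(-17\right)\right)^{2} + \left(-262\right)^{2}} + 2754523 = \sqrt{\left(\left(-1\right) \left(-255\right)\right)^{2} + 68644} + 2754523 = \sqrt{255^{2} + 68644} + 2754523 = \sqrt{65025 + 68644} + 2754523 = \sqrt{133669} + 2754523 = 2754523 + \sqrt{133669}$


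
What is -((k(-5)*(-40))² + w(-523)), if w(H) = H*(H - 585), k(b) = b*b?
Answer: -1579484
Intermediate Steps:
k(b) = b²
w(H) = H*(-585 + H)
-((k(-5)*(-40))² + w(-523)) = -(((-5)²*(-40))² - 523*(-585 - 523)) = -((25*(-40))² - 523*(-1108)) = -((-1000)² + 579484) = -(1000000 + 579484) = -1*1579484 = -1579484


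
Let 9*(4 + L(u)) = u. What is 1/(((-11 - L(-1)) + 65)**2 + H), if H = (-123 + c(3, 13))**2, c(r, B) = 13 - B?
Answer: 81/1498978 ≈ 5.4037e-5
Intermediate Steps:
L(u) = -4 + u/9
H = 15129 (H = (-123 + (13 - 1*13))**2 = (-123 + (13 - 13))**2 = (-123 + 0)**2 = (-123)**2 = 15129)
1/(((-11 - L(-1)) + 65)**2 + H) = 1/(((-11 - (-4 + (1/9)*(-1))) + 65)**2 + 15129) = 1/(((-11 - (-4 - 1/9)) + 65)**2 + 15129) = 1/(((-11 - 1*(-37/9)) + 65)**2 + 15129) = 1/(((-11 + 37/9) + 65)**2 + 15129) = 1/((-62/9 + 65)**2 + 15129) = 1/((523/9)**2 + 15129) = 1/(273529/81 + 15129) = 1/(1498978/81) = 81/1498978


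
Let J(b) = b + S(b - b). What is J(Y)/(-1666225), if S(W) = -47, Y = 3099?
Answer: -3052/1666225 ≈ -0.0018317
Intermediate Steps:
J(b) = -47 + b (J(b) = b - 47 = -47 + b)
J(Y)/(-1666225) = (-47 + 3099)/(-1666225) = 3052*(-1/1666225) = -3052/1666225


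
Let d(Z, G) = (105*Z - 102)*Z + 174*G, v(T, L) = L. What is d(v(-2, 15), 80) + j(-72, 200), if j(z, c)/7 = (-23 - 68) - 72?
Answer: 34874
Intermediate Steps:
j(z, c) = -1141 (j(z, c) = 7*((-23 - 68) - 72) = 7*(-91 - 72) = 7*(-163) = -1141)
d(Z, G) = 174*G + Z*(-102 + 105*Z) (d(Z, G) = (-102 + 105*Z)*Z + 174*G = Z*(-102 + 105*Z) + 174*G = 174*G + Z*(-102 + 105*Z))
d(v(-2, 15), 80) + j(-72, 200) = (-102*15 + 105*15**2 + 174*80) - 1141 = (-1530 + 105*225 + 13920) - 1141 = (-1530 + 23625 + 13920) - 1141 = 36015 - 1141 = 34874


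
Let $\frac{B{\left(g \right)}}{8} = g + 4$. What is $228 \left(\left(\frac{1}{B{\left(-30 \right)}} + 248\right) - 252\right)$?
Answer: $- \frac{47481}{52} \approx -913.1$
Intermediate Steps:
$B{\left(g \right)} = 32 + 8 g$ ($B{\left(g \right)} = 8 \left(g + 4\right) = 8 \left(4 + g\right) = 32 + 8 g$)
$228 \left(\left(\frac{1}{B{\left(-30 \right)}} + 248\right) - 252\right) = 228 \left(\left(\frac{1}{32 + 8 \left(-30\right)} + 248\right) - 252\right) = 228 \left(\left(\frac{1}{32 - 240} + 248\right) - 252\right) = 228 \left(\left(\frac{1}{-208} + 248\right) - 252\right) = 228 \left(\left(- \frac{1}{208} + 248\right) - 252\right) = 228 \left(\frac{51583}{208} - 252\right) = 228 \left(- \frac{833}{208}\right) = - \frac{47481}{52}$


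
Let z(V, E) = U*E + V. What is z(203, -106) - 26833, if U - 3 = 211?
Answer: -49314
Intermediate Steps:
U = 214 (U = 3 + 211 = 214)
z(V, E) = V + 214*E (z(V, E) = 214*E + V = V + 214*E)
z(203, -106) - 26833 = (203 + 214*(-106)) - 26833 = (203 - 22684) - 26833 = -22481 - 26833 = -49314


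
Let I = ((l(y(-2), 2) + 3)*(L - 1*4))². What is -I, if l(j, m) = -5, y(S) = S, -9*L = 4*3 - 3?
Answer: -100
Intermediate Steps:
L = -1 (L = -(4*3 - 3)/9 = -(12 - 3)/9 = -⅑*9 = -1)
I = 100 (I = ((-5 + 3)*(-1 - 1*4))² = (-2*(-1 - 4))² = (-2*(-5))² = 10² = 100)
-I = -1*100 = -100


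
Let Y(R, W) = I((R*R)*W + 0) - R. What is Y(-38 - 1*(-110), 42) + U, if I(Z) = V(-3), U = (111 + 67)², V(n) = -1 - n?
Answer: 31614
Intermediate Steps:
U = 31684 (U = 178² = 31684)
I(Z) = 2 (I(Z) = -1 - 1*(-3) = -1 + 3 = 2)
Y(R, W) = 2 - R
Y(-38 - 1*(-110), 42) + U = (2 - (-38 - 1*(-110))) + 31684 = (2 - (-38 + 110)) + 31684 = (2 - 1*72) + 31684 = (2 - 72) + 31684 = -70 + 31684 = 31614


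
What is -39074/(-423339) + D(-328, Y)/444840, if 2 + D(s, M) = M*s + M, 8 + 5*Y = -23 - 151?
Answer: 222418164/1868235325 ≈ 0.11905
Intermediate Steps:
Y = -182/5 (Y = -8/5 + (-23 - 151)/5 = -8/5 + (⅕)*(-174) = -8/5 - 174/5 = -182/5 ≈ -36.400)
D(s, M) = -2 + M + M*s (D(s, M) = -2 + (M*s + M) = -2 + (M + M*s) = -2 + M + M*s)
-39074/(-423339) + D(-328, Y)/444840 = -39074/(-423339) + (-2 - 182/5 - 182/5*(-328))/444840 = -39074*(-1/423339) + (-2 - 182/5 + 59696/5)*(1/444840) = 5582/60477 + (59504/5)*(1/444840) = 5582/60477 + 7438/278025 = 222418164/1868235325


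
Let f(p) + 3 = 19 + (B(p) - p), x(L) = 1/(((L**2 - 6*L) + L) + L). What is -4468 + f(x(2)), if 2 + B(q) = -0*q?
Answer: -17815/4 ≈ -4453.8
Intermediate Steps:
B(q) = -2 (B(q) = -2 - 0*q = -2 - 1*0 = -2 + 0 = -2)
x(L) = 1/(L**2 - 4*L) (x(L) = 1/((L**2 - 5*L) + L) = 1/(L**2 - 4*L))
f(p) = 14 - p (f(p) = -3 + (19 + (-2 - p)) = -3 + (17 - p) = 14 - p)
-4468 + f(x(2)) = -4468 + (14 - 1/(2*(-4 + 2))) = -4468 + (14 - 1/(2*(-2))) = -4468 + (14 - (-1)/(2*2)) = -4468 + (14 - 1*(-1/4)) = -4468 + (14 + 1/4) = -4468 + 57/4 = -17815/4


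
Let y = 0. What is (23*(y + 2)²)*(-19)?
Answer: -1748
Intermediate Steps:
(23*(y + 2)²)*(-19) = (23*(0 + 2)²)*(-19) = (23*2²)*(-19) = (23*4)*(-19) = 92*(-19) = -1748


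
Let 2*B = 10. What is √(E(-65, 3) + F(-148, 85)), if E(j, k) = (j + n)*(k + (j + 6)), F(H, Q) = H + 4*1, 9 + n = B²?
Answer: 10*√26 ≈ 50.990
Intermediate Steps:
B = 5 (B = (½)*10 = 5)
n = 16 (n = -9 + 5² = -9 + 25 = 16)
F(H, Q) = 4 + H (F(H, Q) = H + 4 = 4 + H)
E(j, k) = (16 + j)*(6 + j + k) (E(j, k) = (j + 16)*(k + (j + 6)) = (16 + j)*(k + (6 + j)) = (16 + j)*(6 + j + k))
√(E(-65, 3) + F(-148, 85)) = √((96 + (-65)² + 16*3 + 22*(-65) - 65*3) + (4 - 148)) = √((96 + 4225 + 48 - 1430 - 195) - 144) = √(2744 - 144) = √2600 = 10*√26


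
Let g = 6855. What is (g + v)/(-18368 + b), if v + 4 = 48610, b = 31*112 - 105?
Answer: -7923/2143 ≈ -3.6972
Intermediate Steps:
b = 3367 (b = 3472 - 105 = 3367)
v = 48606 (v = -4 + 48610 = 48606)
(g + v)/(-18368 + b) = (6855 + 48606)/(-18368 + 3367) = 55461/(-15001) = 55461*(-1/15001) = -7923/2143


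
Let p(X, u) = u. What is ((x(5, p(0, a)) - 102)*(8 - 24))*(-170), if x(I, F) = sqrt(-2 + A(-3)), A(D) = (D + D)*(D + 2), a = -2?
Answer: -272000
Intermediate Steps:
A(D) = 2*D*(2 + D) (A(D) = (2*D)*(2 + D) = 2*D*(2 + D))
x(I, F) = 2 (x(I, F) = sqrt(-2 + 2*(-3)*(2 - 3)) = sqrt(-2 + 2*(-3)*(-1)) = sqrt(-2 + 6) = sqrt(4) = 2)
((x(5, p(0, a)) - 102)*(8 - 24))*(-170) = ((2 - 102)*(8 - 24))*(-170) = -100*(-16)*(-170) = 1600*(-170) = -272000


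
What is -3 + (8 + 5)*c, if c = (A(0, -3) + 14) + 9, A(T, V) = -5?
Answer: 231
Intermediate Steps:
c = 18 (c = (-5 + 14) + 9 = 9 + 9 = 18)
-3 + (8 + 5)*c = -3 + (8 + 5)*18 = -3 + 13*18 = -3 + 234 = 231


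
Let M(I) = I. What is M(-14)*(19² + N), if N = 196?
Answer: -7798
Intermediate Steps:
M(-14)*(19² + N) = -14*(19² + 196) = -14*(361 + 196) = -14*557 = -7798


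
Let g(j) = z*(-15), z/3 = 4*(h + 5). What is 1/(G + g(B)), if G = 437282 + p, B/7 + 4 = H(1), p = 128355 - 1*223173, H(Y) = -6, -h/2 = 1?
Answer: 1/341924 ≈ 2.9246e-6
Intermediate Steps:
h = -2 (h = -2*1 = -2)
z = 36 (z = 3*(4*(-2 + 5)) = 3*(4*3) = 3*12 = 36)
p = -94818 (p = 128355 - 223173 = -94818)
B = -70 (B = -28 + 7*(-6) = -28 - 42 = -70)
G = 342464 (G = 437282 - 94818 = 342464)
g(j) = -540 (g(j) = 36*(-15) = -540)
1/(G + g(B)) = 1/(342464 - 540) = 1/341924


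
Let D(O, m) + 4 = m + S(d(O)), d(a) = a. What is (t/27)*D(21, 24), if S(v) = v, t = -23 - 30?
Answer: -2173/27 ≈ -80.481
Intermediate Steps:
t = -53
D(O, m) = -4 + O + m (D(O, m) = -4 + (m + O) = -4 + (O + m) = -4 + O + m)
(t/27)*D(21, 24) = (-53/27)*(-4 + 21 + 24) = -53*1/27*41 = -53/27*41 = -2173/27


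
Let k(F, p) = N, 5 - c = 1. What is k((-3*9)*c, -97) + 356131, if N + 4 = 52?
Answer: 356179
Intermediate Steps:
c = 4 (c = 5 - 1*1 = 5 - 1 = 4)
N = 48 (N = -4 + 52 = 48)
k(F, p) = 48
k((-3*9)*c, -97) + 356131 = 48 + 356131 = 356179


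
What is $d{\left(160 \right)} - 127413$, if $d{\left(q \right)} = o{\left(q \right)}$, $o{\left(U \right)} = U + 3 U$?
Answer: $-126773$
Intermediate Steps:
$o{\left(U \right)} = 4 U$
$d{\left(q \right)} = 4 q$
$d{\left(160 \right)} - 127413 = 4 \cdot 160 - 127413 = 640 - 127413 = -126773$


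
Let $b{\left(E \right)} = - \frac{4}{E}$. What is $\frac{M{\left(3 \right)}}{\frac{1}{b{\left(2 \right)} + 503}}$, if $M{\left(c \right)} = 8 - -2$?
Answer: $5010$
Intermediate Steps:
$M{\left(c \right)} = 10$ ($M{\left(c \right)} = 8 + 2 = 10$)
$\frac{M{\left(3 \right)}}{\frac{1}{b{\left(2 \right)} + 503}} = \frac{10}{\frac{1}{- \frac{4}{2} + 503}} = \frac{10}{\frac{1}{\left(-4\right) \frac{1}{2} + 503}} = \frac{10}{\frac{1}{-2 + 503}} = \frac{10}{\frac{1}{501}} = 10 \frac{1}{\frac{1}{501}} = 10 \cdot 501 = 5010$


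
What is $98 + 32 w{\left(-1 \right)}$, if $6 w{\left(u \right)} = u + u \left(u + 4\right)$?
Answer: $\frac{230}{3} \approx 76.667$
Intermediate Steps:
$w{\left(u \right)} = \frac{u}{6} + \frac{u \left(4 + u\right)}{6}$ ($w{\left(u \right)} = \frac{u + u \left(u + 4\right)}{6} = \frac{u + u \left(4 + u\right)}{6} = \frac{u}{6} + \frac{u \left(4 + u\right)}{6}$)
$98 + 32 w{\left(-1 \right)} = 98 + 32 \cdot \frac{1}{6} \left(-1\right) \left(5 - 1\right) = 98 + 32 \cdot \frac{1}{6} \left(-1\right) 4 = 98 + 32 \left(- \frac{2}{3}\right) = 98 - \frac{64}{3} = \frac{230}{3}$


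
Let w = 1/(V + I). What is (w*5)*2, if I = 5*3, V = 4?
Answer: 10/19 ≈ 0.52632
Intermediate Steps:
I = 15
w = 1/19 (w = 1/(4 + 15) = 1/19 ≈ 0.052632)
(w*5)*2 = ((1/19)*5)*2 = (5/19)*2 = 10/19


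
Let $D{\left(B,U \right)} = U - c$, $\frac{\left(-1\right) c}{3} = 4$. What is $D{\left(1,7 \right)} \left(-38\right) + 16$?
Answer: $-706$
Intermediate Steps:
$c = -12$ ($c = \left(-3\right) 4 = -12$)
$D{\left(B,U \right)} = 12 + U$ ($D{\left(B,U \right)} = U - -12 = U + 12 = 12 + U$)
$D{\left(1,7 \right)} \left(-38\right) + 16 = \left(12 + 7\right) \left(-38\right) + 16 = 19 \left(-38\right) + 16 = -722 + 16 = -706$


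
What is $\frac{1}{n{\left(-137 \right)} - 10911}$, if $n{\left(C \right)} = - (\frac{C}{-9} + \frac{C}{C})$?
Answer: $- \frac{9}{98345} \approx -9.1515 \cdot 10^{-5}$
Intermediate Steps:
$n{\left(C \right)} = -1 + \frac{C}{9}$ ($n{\left(C \right)} = - (C \left(- \frac{1}{9}\right) + 1) = - (- \frac{C}{9} + 1) = - (1 - \frac{C}{9}) = -1 + \frac{C}{9}$)
$\frac{1}{n{\left(-137 \right)} - 10911} = \frac{1}{\left(-1 + \frac{1}{9} \left(-137\right)\right) - 10911} = \frac{1}{\left(-1 - \frac{137}{9}\right) - 10911} = \frac{1}{- \frac{146}{9} - 10911} = \frac{1}{- \frac{98345}{9}} = - \frac{9}{98345}$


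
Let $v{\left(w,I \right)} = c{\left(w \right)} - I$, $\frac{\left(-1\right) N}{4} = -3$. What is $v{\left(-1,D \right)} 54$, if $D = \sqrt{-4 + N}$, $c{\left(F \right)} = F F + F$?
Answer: $- 108 \sqrt{2} \approx -152.74$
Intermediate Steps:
$N = 12$ ($N = \left(-4\right) \left(-3\right) = 12$)
$c{\left(F \right)} = F + F^{2}$ ($c{\left(F \right)} = F^{2} + F = F + F^{2}$)
$D = 2 \sqrt{2}$ ($D = \sqrt{-4 + 12} = \sqrt{8} = 2 \sqrt{2} \approx 2.8284$)
$v{\left(w,I \right)} = - I + w \left(1 + w\right)$ ($v{\left(w,I \right)} = w \left(1 + w\right) - I = - I + w \left(1 + w\right)$)
$v{\left(-1,D \right)} 54 = \left(- 2 \sqrt{2} - \left(1 - 1\right)\right) 54 = \left(- 2 \sqrt{2} - 0\right) 54 = \left(- 2 \sqrt{2} + 0\right) 54 = - 2 \sqrt{2} \cdot 54 = - 108 \sqrt{2}$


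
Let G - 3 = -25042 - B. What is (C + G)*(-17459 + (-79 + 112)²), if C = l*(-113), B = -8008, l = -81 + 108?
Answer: 328742340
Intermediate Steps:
l = 27
G = -17031 (G = 3 + (-25042 - 1*(-8008)) = 3 + (-25042 + 8008) = 3 - 17034 = -17031)
C = -3051 (C = 27*(-113) = -3051)
(C + G)*(-17459 + (-79 + 112)²) = (-3051 - 17031)*(-17459 + (-79 + 112)²) = -20082*(-17459 + 33²) = -20082*(-17459 + 1089) = -20082*(-16370) = 328742340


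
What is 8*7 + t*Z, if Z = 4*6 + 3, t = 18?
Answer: 542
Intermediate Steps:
Z = 27 (Z = 24 + 3 = 27)
8*7 + t*Z = 8*7 + 18*27 = 56 + 486 = 542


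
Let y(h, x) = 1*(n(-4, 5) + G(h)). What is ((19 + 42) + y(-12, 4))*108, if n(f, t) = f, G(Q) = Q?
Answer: 4860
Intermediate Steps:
y(h, x) = -4 + h (y(h, x) = 1*(-4 + h) = -4 + h)
((19 + 42) + y(-12, 4))*108 = ((19 + 42) + (-4 - 12))*108 = (61 - 16)*108 = 45*108 = 4860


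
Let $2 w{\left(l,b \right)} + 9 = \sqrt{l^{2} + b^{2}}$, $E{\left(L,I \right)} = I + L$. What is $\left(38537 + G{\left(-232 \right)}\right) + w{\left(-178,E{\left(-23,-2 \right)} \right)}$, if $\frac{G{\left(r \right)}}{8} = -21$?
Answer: $\frac{76729}{2} + \frac{\sqrt{32309}}{2} \approx 38454.0$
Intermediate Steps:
$G{\left(r \right)} = -168$ ($G{\left(r \right)} = 8 \left(-21\right) = -168$)
$w{\left(l,b \right)} = - \frac{9}{2} + \frac{\sqrt{b^{2} + l^{2}}}{2}$ ($w{\left(l,b \right)} = - \frac{9}{2} + \frac{\sqrt{l^{2} + b^{2}}}{2} = - \frac{9}{2} + \frac{\sqrt{b^{2} + l^{2}}}{2}$)
$\left(38537 + G{\left(-232 \right)}\right) + w{\left(-178,E{\left(-23,-2 \right)} \right)} = \left(38537 - 168\right) - \left(\frac{9}{2} - \frac{\sqrt{\left(-2 - 23\right)^{2} + \left(-178\right)^{2}}}{2}\right) = 38369 - \left(\frac{9}{2} - \frac{\sqrt{\left(-25\right)^{2} + 31684}}{2}\right) = 38369 - \left(\frac{9}{2} - \frac{\sqrt{625 + 31684}}{2}\right) = 38369 - \left(\frac{9}{2} - \frac{\sqrt{32309}}{2}\right) = \frac{76729}{2} + \frac{\sqrt{32309}}{2}$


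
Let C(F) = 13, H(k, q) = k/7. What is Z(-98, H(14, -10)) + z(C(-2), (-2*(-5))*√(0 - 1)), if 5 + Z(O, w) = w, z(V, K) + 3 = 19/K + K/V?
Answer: -6 - 147*I/130 ≈ -6.0 - 1.1308*I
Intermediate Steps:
H(k, q) = k/7 (H(k, q) = k*(⅐) = k/7)
z(V, K) = -3 + 19/K + K/V (z(V, K) = -3 + (19/K + K/V) = -3 + 19/K + K/V)
Z(O, w) = -5 + w
Z(-98, H(14, -10)) + z(C(-2), (-2*(-5))*√(0 - 1)) = (-5 + (⅐)*14) + (-3 + 19/(((-2*(-5))*√(0 - 1))) + ((-2*(-5))*√(0 - 1))/13) = (-5 + 2) + (-3 + 19/((10*√(-1))) + (10*√(-1))*(1/13)) = -3 + (-3 + 19/((10*I)) + (10*I)*(1/13)) = -3 + (-3 + 19*(-I/10) + 10*I/13) = -3 + (-3 - 19*I/10 + 10*I/13) = -3 + (-3 - 147*I/130) = -6 - 147*I/130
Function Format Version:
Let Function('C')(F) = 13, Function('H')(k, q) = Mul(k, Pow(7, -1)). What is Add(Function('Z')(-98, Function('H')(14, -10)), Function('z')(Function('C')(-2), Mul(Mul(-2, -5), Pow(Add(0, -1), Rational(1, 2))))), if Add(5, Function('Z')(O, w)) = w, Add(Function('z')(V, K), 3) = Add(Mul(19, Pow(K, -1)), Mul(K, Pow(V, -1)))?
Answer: Add(-6, Mul(Rational(-147, 130), I)) ≈ Add(-6.0000, Mul(-1.1308, I))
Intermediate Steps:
Function('H')(k, q) = Mul(Rational(1, 7), k) (Function('H')(k, q) = Mul(k, Rational(1, 7)) = Mul(Rational(1, 7), k))
Function('z')(V, K) = Add(-3, Mul(19, Pow(K, -1)), Mul(K, Pow(V, -1))) (Function('z')(V, K) = Add(-3, Add(Mul(19, Pow(K, -1)), Mul(K, Pow(V, -1)))) = Add(-3, Mul(19, Pow(K, -1)), Mul(K, Pow(V, -1))))
Function('Z')(O, w) = Add(-5, w)
Add(Function('Z')(-98, Function('H')(14, -10)), Function('z')(Function('C')(-2), Mul(Mul(-2, -5), Pow(Add(0, -1), Rational(1, 2))))) = Add(Add(-5, Mul(Rational(1, 7), 14)), Add(-3, Mul(19, Pow(Mul(Mul(-2, -5), Pow(Add(0, -1), Rational(1, 2))), -1)), Mul(Mul(Mul(-2, -5), Pow(Add(0, -1), Rational(1, 2))), Pow(13, -1)))) = Add(Add(-5, 2), Add(-3, Mul(19, Pow(Mul(10, Pow(-1, Rational(1, 2))), -1)), Mul(Mul(10, Pow(-1, Rational(1, 2))), Rational(1, 13)))) = Add(-3, Add(-3, Mul(19, Pow(Mul(10, I), -1)), Mul(Mul(10, I), Rational(1, 13)))) = Add(-3, Add(-3, Mul(19, Mul(Rational(-1, 10), I)), Mul(Rational(10, 13), I))) = Add(-3, Add(-3, Mul(Rational(-19, 10), I), Mul(Rational(10, 13), I))) = Add(-3, Add(-3, Mul(Rational(-147, 130), I))) = Add(-6, Mul(Rational(-147, 130), I))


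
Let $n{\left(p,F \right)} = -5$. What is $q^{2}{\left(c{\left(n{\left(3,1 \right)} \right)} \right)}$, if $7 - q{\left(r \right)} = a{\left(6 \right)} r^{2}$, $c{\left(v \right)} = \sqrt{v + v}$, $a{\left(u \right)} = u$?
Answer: $4489$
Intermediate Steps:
$c{\left(v \right)} = \sqrt{2} \sqrt{v}$ ($c{\left(v \right)} = \sqrt{2 v} = \sqrt{2} \sqrt{v}$)
$q{\left(r \right)} = 7 - 6 r^{2}$
$q^{2}{\left(c{\left(n{\left(3,1 \right)} \right)} \right)} = \left(7 - 6 \left(\sqrt{2} \sqrt{-5}\right)^{2}\right)^{2} = \left(7 - 6 \left(\sqrt{2} i \sqrt{5}\right)^{2}\right)^{2} = \left(7 - 6 \left(i \sqrt{10}\right)^{2}\right)^{2} = \left(7 - -60\right)^{2} = \left(7 + 60\right)^{2} = 67^{2} = 4489$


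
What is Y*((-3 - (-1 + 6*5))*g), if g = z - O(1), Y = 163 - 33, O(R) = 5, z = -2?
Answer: 29120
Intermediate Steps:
Y = 130
g = -7 (g = -2 - 1*5 = -2 - 5 = -7)
Y*((-3 - (-1 + 6*5))*g) = 130*((-3 - (-1 + 6*5))*(-7)) = 130*((-3 - (-1 + 30))*(-7)) = 130*((-3 - 1*29)*(-7)) = 130*((-3 - 29)*(-7)) = 130*(-32*(-7)) = 130*224 = 29120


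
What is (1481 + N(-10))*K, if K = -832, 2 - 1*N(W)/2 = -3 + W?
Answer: -1257152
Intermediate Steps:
N(W) = 10 - 2*W (N(W) = 4 - 2*(-3 + W) = 4 + (6 - 2*W) = 10 - 2*W)
(1481 + N(-10))*K = (1481 + (10 - 2*(-10)))*(-832) = (1481 + (10 + 20))*(-832) = (1481 + 30)*(-832) = 1511*(-832) = -1257152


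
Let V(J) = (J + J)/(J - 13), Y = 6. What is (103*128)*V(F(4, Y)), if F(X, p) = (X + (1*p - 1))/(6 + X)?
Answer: -237312/121 ≈ -1961.3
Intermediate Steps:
F(X, p) = (-1 + X + p)/(6 + X) (F(X, p) = (X + (p - 1))/(6 + X) = (X + (-1 + p))/(6 + X) = (-1 + X + p)/(6 + X))
V(J) = 2*J/(-13 + J) (V(J) = (2*J)/(-13 + J) = 2*J/(-13 + J))
(103*128)*V(F(4, Y)) = (103*128)*(2*((-1 + 4 + 6)/(6 + 4))/(-13 + (-1 + 4 + 6)/(6 + 4))) = 13184*(2*(9/10)/(-13 + 9/10)) = 13184*(2*(9/10)/(-121/10)) = 13184*(2*(9/10)*(-10/121)) = 13184*(-18/121) = -237312/121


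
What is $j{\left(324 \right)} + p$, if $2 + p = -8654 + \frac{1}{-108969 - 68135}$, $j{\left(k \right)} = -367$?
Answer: $- \frac{1598009393}{177104} \approx -9023.0$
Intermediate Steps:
$p = - \frac{1533012225}{177104}$ ($p = -2 - \left(8654 - \frac{1}{-108969 - 68135}\right) = -2 - \left(8654 - \frac{1}{-177104}\right) = -2 - \frac{1532658017}{177104} = - \frac{1533012225}{177104} \approx -8656.0$)
$j{\left(324 \right)} + p = -367 - \frac{1533012225}{177104} = - \frac{1598009393}{177104}$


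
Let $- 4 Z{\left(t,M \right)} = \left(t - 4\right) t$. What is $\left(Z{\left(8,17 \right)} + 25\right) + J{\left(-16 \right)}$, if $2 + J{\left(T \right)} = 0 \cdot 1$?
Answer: $15$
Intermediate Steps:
$Z{\left(t,M \right)} = - \frac{t \left(-4 + t\right)}{4}$ ($Z{\left(t,M \right)} = - \frac{\left(t - 4\right) t}{4} = - \frac{\left(-4 + t\right) t}{4} = - \frac{t \left(-4 + t\right)}{4}$)
$J{\left(T \right)} = -2$ ($J{\left(T \right)} = -2 + 0 \cdot 1 = -2 + 0 = -2$)
$\left(Z{\left(8,17 \right)} + 25\right) + J{\left(-16 \right)} = \left(\frac{1}{4} \cdot 8 \left(4 - 8\right) + 25\right) - 2 = \left(\frac{1}{4} \cdot 8 \left(-4\right) + 25\right) - 2 = \left(-8 + 25\right) - 2 = 17 - 2 = 15$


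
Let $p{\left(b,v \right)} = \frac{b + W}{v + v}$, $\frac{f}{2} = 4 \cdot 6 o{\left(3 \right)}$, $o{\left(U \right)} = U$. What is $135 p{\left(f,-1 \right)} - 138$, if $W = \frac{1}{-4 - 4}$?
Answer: $- \frac{157593}{16} \approx -9849.6$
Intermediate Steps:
$W = - \frac{1}{8}$ ($W = \frac{1}{-8} = - \frac{1}{8} \approx -0.125$)
$f = 144$ ($f = 2 \cdot 4 \cdot 6 \cdot 3 = 2 \cdot 24 \cdot 3 = 2 \cdot 72 = 144$)
$p{\left(b,v \right)} = \frac{- \frac{1}{8} + b}{2 v}$ ($p{\left(b,v \right)} = \frac{b - \frac{1}{8}}{v + v} = \frac{- \frac{1}{8} + b}{2 v}$)
$135 p{\left(f,-1 \right)} - 138 = 135 \frac{-1 + 8 \cdot 144}{16 \left(-1\right)} - 138 = 135 \cdot \frac{1}{16} \left(-1\right) \left(-1 + 1152\right) - 138 = 135 \cdot \frac{1}{16} \left(-1\right) 1151 - 138 = 135 \left(- \frac{1151}{16}\right) - 138 = - \frac{155385}{16} - 138 = - \frac{157593}{16}$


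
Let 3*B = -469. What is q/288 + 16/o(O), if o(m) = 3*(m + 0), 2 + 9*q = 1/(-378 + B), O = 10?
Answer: 11063891/20774880 ≈ 0.53256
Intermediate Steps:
B = -469/3 (B = (⅓)*(-469) = -469/3 ≈ -156.33)
q = -3209/14427 (q = -2/9 + 1/(9*(-378 - 469/3)) = -2/9 + 1/(9*(-1603/3)) = -2/9 + (⅑)*(-3/1603) = -2/9 - 1/4809 = -3209/14427 ≈ -0.22243)
o(m) = 3*m
q/288 + 16/o(O) = -3209/14427/288 + 16/((3*10)) = -3209/14427*1/288 + 16/30 = -3209/4154976 + 16*(1/30) = -3209/4154976 + 8/15 = 11063891/20774880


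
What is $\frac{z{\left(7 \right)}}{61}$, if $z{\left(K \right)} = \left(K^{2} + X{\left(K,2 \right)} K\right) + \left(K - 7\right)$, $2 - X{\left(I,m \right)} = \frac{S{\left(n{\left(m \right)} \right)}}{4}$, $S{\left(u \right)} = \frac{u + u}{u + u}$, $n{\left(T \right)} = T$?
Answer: $\frac{245}{244} \approx 1.0041$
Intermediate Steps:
$S{\left(u \right)} = 1$ ($S{\left(u \right)} = \frac{2 u}{2 u} = 2 u \frac{1}{2 u} = 1$)
$X{\left(I,m \right)} = \frac{7}{4}$ ($X{\left(I,m \right)} = 2 - 1 \cdot \frac{1}{4} = 2 - \frac{1}{4} = \frac{7}{4}$)
$z{\left(K \right)} = -7 + K^{2} + \frac{11 K}{4}$ ($z{\left(K \right)} = \left(K^{2} + \frac{7 K}{4}\right) + \left(K - 7\right) = \left(K^{2} + \frac{7 K}{4}\right) + \left(-7 + K\right) = -7 + K^{2} + \frac{11 K}{4}$)
$\frac{z{\left(7 \right)}}{61} = \frac{-7 + 7^{2} + \frac{11}{4} \cdot 7}{61} = \frac{-7 + 49 + \frac{77}{4}}{61} = \frac{1}{61} \cdot \frac{245}{4} = \frac{245}{244}$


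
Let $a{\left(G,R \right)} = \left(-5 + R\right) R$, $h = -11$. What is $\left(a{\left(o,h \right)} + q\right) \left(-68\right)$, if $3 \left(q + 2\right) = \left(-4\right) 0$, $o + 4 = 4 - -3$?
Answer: $-11832$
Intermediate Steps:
$o = 3$ ($o = -4 + \left(4 - -3\right) = -4 + \left(4 + 3\right) = -4 + 7 = 3$)
$a{\left(G,R \right)} = R \left(-5 + R\right)$
$q = -2$ ($q = -2 + \frac{\left(-4\right) 0}{3} = -2 + \frac{1}{3} \cdot 0 = -2 + 0 = -2$)
$\left(a{\left(o,h \right)} + q\right) \left(-68\right) = \left(- 11 \left(-5 - 11\right) - 2\right) \left(-68\right) = \left(\left(-11\right) \left(-16\right) - 2\right) \left(-68\right) = \left(176 - 2\right) \left(-68\right) = 174 \left(-68\right) = -11832$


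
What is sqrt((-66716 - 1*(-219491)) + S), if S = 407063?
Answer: sqrt(559838) ≈ 748.22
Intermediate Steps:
sqrt((-66716 - 1*(-219491)) + S) = sqrt((-66716 - 1*(-219491)) + 407063) = sqrt((-66716 + 219491) + 407063) = sqrt(152775 + 407063) = sqrt(559838)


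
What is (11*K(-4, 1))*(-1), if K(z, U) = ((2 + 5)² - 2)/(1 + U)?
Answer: -517/2 ≈ -258.50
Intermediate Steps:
K(z, U) = 47/(1 + U) (K(z, U) = (7² - 2)/(1 + U) = (49 - 2)/(1 + U) = 47/(1 + U))
(11*K(-4, 1))*(-1) = (11*(47/(1 + 1)))*(-1) = (11*(47/2))*(-1) = (517/2)*(-1) = -517/2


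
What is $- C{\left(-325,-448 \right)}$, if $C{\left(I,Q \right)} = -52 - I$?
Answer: $-273$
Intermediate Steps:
$- C{\left(-325,-448 \right)} = - (-52 - -325) = - (-52 + 325) = \left(-1\right) 273 = -273$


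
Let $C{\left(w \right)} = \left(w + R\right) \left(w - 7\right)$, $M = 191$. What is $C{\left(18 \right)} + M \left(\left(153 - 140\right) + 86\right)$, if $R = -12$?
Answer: $18975$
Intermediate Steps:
$C{\left(w \right)} = \left(-12 + w\right) \left(-7 + w\right)$ ($C{\left(w \right)} = \left(w - 12\right) \left(w - 7\right) = \left(-12 + w\right) \left(-7 + w\right)$)
$C{\left(18 \right)} + M \left(\left(153 - 140\right) + 86\right) = \left(84 + 18^{2} - 342\right) + 191 \left(\left(153 - 140\right) + 86\right) = \left(84 + 324 - 342\right) + 191 \left(13 + 86\right) = 66 + 191 \cdot 99 = 66 + 18909 = 18975$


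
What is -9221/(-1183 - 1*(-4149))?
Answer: -9221/2966 ≈ -3.1089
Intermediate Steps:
-9221/(-1183 - 1*(-4149)) = -9221/(-1183 + 4149) = -9221/2966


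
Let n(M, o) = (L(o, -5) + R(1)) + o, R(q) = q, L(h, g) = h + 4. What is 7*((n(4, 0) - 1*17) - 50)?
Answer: -434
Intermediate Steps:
L(h, g) = 4 + h
n(M, o) = 5 + 2*o (n(M, o) = ((4 + o) + 1) + o = (5 + o) + o = 5 + 2*o)
7*((n(4, 0) - 1*17) - 50) = 7*(((5 + 2*0) - 1*17) - 50) = 7*(((5 + 0) - 17) - 50) = 7*((5 - 17) - 50) = 7*(-12 - 50) = 7*(-62) = -434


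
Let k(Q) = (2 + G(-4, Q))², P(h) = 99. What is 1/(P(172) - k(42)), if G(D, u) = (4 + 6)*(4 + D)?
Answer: 1/95 ≈ 0.010526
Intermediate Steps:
G(D, u) = 40 + 10*D (G(D, u) = 10*(4 + D) = 40 + 10*D)
k(Q) = 4 (k(Q) = (2 + (40 + 10*(-4)))² = (2 + (40 - 40))² = (2 + 0)² = 2² = 4)
1/(P(172) - k(42)) = 1/(99 - 1*4) = 1/(99 - 4) = 1/95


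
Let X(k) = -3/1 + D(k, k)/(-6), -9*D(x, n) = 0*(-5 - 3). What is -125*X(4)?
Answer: 375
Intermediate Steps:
D(x, n) = 0 (D(x, n) = -0*(-5 - 3) = -0*(-8) = -⅑*0 = 0)
X(k) = -3 (X(k) = -3/1 + 0/(-6) = -3*1 + 0*(-⅙) = -3 + 0 = -3)
-125*X(4) = -125*(-3) = 375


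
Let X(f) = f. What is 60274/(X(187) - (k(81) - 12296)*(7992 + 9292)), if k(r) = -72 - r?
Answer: 60274/215168703 ≈ 0.00028012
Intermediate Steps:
60274/(X(187) - (k(81) - 12296)*(7992 + 9292)) = 60274/(187 - ((-72 - 1*81) - 12296)*(7992 + 9292)) = 60274/(187 - ((-72 - 81) - 12296)*17284) = 60274/(187 - (-153 - 12296)*17284) = 60274/(187 - (-12449)*17284) = 60274/(187 - 1*(-215168516)) = 60274/(187 + 215168516) = 60274/215168703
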